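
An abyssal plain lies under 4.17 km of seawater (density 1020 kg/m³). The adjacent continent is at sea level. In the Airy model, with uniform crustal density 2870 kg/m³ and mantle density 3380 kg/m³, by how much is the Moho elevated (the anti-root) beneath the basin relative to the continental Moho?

In Airy isostatic equilibrium: replacing crust with seawater at the top is compensated by replacing crust with mantle at the base: d (ρ_c − ρ_w) = a (ρ_m − ρ_c).
a = d (ρ_c − ρ_w)/(ρ_m − ρ_c) = 4.17 km × 1850/510 = 15.1 km.

15.1 km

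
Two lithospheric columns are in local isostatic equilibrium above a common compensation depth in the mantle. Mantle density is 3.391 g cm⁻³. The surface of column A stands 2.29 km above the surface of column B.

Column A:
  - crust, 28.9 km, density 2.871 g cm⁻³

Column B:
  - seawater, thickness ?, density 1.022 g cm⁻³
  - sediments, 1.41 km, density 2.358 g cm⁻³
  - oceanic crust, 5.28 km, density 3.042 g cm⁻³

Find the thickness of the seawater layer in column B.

1.67 km

Take the compensation level at the base of the deeper column (depth z_c below the surface of column A) and equate Σ ρ_i t_i down to z_c; mantle fills any gap and the z_c terms cancel.
Column A: 28.9×2.871 + (z_c − 28.9)×3.391
Column B: 2.29×0 + x×1.022 + 1.41×2.358 + 5.28×3.042 + (z_c − 2.29 − 6.69 − x)×3.391
The z_c×3.391 term appears on both sides and cancels. Collect the known terms of each column as K = Σ(ρt)_known − 3.391 × (depth of known layers): K_A = 82.9719 − 3.391×28.9 = −15.028; K_B = 19.38654 − 3.391×(2.29 + 6.69) = −11.06464.
Balance: K_A = K_B − x×(3.391 − 1.022), so x = (K_B − K_A)/(3.391 − 1.022) = 3.96336/2.369 = 1.67 km.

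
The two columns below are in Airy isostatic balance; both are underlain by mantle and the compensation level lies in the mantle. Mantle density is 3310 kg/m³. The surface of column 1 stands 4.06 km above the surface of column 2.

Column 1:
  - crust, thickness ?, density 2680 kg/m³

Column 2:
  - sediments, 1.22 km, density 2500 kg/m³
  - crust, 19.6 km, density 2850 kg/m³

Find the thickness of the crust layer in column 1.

37.2 km

Take the compensation level at the base of the deeper column (depth z_c below the surface of column 1) and equate Σ ρ_i t_i down to z_c; mantle fills any gap and the z_c terms cancel.
Column 1: x×2680 + (z_c − 0 − x)×3310
Column 2: 4.06×0 + 1.22×2500 + 19.6×2850 + (z_c − 4.06 − 20.82)×3310
The z_c×3310 term appears on both sides and cancels. Collect the known terms of each column as K = Σ(ρt)_known − 3310 × (depth of known layers): K_1 = 0 − 3310×0 = 0; K_2 = 58910 − 3310×(4.06 + 20.82) = −23442.8.
Balance: K_1 − x×(3310 − 2680) = K_2, so x = (K_1 − K_2)/(3310 − 2680) = 23442.8/630 = 37.2 km.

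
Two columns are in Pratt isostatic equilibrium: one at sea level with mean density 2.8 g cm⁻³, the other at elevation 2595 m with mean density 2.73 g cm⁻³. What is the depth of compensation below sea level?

101000 m

ρ_ref D = ρ (D + h) → D (ρ_ref − ρ) = ρ h.
D = ρ h/(ρ_ref − ρ) = 2.73 × 2595 m/(2.8 − 2.73) = 101000 m.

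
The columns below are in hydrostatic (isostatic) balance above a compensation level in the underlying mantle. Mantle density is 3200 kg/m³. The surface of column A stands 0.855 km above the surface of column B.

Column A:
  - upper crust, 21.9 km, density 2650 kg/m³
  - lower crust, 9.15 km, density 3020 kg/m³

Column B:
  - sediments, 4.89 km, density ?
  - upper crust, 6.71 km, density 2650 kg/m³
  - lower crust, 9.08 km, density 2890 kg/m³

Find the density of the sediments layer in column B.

Take the compensation level at the base of the deeper column (depth z_c below the surface of column A) and equate Σ ρ_i t_i down to z_c; mantle fills any gap and the z_c terms cancel.
Column A: 21.9×2650 + 9.15×3020 + (z_c − 31.05)×3200
Column B: 0.855×0 + 4.89×ρ + 6.71×2650 + 9.08×2890 + (z_c − 0.855 − 20.68)×3200
The z_c×3200 term appears on both sides and cancels. Collect the known terms of each column as K = Σ(ρt)_known − 3200 × (depth of known layers): K_A = 85668 − 3200×31.05 = −13692; K_B = 44022.7 − 3200×(0.855 + 20.68) = −24889.3.
Balance: K_A = K_B + 4.89×ρ, so ρ = (K_A − K_B)/4.89 = 11197.3/4.89 = 2290 kg/m³.

2290 kg/m³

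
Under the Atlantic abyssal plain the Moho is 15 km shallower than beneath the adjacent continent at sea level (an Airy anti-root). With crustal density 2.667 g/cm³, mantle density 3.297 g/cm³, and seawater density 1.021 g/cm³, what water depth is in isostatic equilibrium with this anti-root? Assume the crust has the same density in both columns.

5.74 km

Replacing a thickness d of crust by seawater at the top must be balanced by replacing crust with mantle at the base: d (ρ_c − ρ_w) = a (ρ_m − ρ_c).
d = a (ρ_m − ρ_c)/(ρ_c − ρ_w) = 15 km × 0.63/1.646 = 5.74 km.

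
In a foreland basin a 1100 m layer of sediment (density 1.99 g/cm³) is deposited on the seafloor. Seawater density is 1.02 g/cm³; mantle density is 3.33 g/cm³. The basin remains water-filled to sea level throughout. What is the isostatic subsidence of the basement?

Submarine loading: the sediment displaces seawater, and the subsidence is in turn flooded, so s (ρ_m − ρ_w) = t (ρ_sed − ρ_w).
s = 1100 m × (1.99 − 1.02) / (3.33 − 1.02) = 462 m.

462 m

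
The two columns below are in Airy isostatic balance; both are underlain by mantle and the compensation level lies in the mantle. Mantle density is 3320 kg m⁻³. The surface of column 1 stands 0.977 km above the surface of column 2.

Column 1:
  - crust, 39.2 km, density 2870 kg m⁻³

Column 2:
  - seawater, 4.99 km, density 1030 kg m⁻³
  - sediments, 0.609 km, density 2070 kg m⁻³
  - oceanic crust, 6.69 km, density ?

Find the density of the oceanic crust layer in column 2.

2990 kg m⁻³

Take the compensation level at the base of the deeper column (depth z_c below the surface of column 1) and equate Σ ρ_i t_i down to z_c; mantle fills any gap and the z_c terms cancel.
Column 1: 39.2×2870 + (z_c − 39.2)×3320
Column 2: 0.977×0 + 4.99×1030 + 0.609×2070 + 6.69×ρ + (z_c − 0.977 − 12.289)×3320
The z_c×3320 term appears on both sides and cancels. Collect the known terms of each column as K = Σ(ρt)_known − 3320 × (depth of known layers): K_1 = 112504 − 3320×39.2 = −17640; K_2 = 6400.33 − 3320×(0.977 + 12.289) = −37642.79.
Balance: K_1 = K_2 + 6.69×ρ, so ρ = (K_1 − K_2)/6.69 = 20002.8/6.69 = 2990 kg m⁻³.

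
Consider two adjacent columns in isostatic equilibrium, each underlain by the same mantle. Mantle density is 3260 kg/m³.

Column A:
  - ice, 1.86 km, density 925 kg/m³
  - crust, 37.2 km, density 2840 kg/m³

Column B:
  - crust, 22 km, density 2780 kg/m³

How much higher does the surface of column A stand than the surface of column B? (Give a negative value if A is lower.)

2.89 km

For any compensation level in the mantle, the mantle terms cancel and isostasy reduces to e = (Σt_A − Σt_B) − (Σ(ρt)_A − Σ(ρt)_B) / ρ_m.
Σt_A = 39.06 km; Σt_B = 22 km; Σ(ρt)_A = 107368.5; Σ(ρt)_B = 61160 (in km·kg/m³).
e = (39.06 − 22) − (107368.5 − 61160) / 3260 = 2.89 km.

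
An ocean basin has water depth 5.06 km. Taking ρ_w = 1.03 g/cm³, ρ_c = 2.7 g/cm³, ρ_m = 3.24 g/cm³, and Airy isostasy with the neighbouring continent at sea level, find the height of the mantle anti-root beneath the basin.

For local isostatic compensation: replacing crust with seawater at the top is compensated by replacing crust with mantle at the base: d (ρ_c − ρ_w) = a (ρ_m − ρ_c).
a = d (ρ_c − ρ_w)/(ρ_m − ρ_c) = 5.06 km × 1.67/0.54 = 15.6 km.

15.6 km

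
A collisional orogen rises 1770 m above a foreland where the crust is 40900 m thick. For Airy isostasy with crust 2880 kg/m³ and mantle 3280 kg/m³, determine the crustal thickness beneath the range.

55400 m

Root depth r = h ρ_c / (ρ_m − ρ_c) = 1770 m × 2880 / 400 = 12740 m.
Total thickness = T + h + r = 40900 m + 1770 m + 12740 m = 55400 m.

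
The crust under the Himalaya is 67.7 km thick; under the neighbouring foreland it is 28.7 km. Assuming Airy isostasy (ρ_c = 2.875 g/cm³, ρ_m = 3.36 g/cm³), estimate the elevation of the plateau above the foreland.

Excess crust Δ = 67.7 km − 28.7 km = 39 km, split between elevation h and root r with h + r = Δ.
Airy balance ρ_c h = (ρ_m − ρ_c) r gives r = h ρ_c/(ρ_m − ρ_c), so h (1 + ρ_c/(ρ_m − ρ_c)) = Δ, i.e. h = Δ (ρ_m − ρ_c)/ρ_m.
h = 39 km × 0.485/3.36 = 5.63 km.

5.63 km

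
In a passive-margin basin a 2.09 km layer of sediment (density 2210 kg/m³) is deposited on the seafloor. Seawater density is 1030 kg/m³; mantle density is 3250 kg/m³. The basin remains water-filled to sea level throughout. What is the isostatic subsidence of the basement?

Submarine loading: the sediment displaces seawater, and the subsidence is in turn flooded, so s (ρ_m − ρ_w) = t (ρ_sed − ρ_w).
s = 2.09 km × (2210 − 1030) / (3250 − 1030) = 1.11 km.

1.11 km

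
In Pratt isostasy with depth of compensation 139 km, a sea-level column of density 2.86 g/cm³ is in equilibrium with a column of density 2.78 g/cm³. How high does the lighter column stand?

4 km

ρ_ref D = ρ (D + h) → h = D (ρ_ref − ρ)/ρ.
h = 139 km × (2.86 − 2.78)/2.78 = 4 km.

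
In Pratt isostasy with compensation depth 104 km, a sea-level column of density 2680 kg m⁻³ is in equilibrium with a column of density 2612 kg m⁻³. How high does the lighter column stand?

ρ_ref D = ρ (D + h) → h = D (ρ_ref − ρ)/ρ.
h = 104 km × (2680 − 2612)/2612 = 2.71 km.

2.71 km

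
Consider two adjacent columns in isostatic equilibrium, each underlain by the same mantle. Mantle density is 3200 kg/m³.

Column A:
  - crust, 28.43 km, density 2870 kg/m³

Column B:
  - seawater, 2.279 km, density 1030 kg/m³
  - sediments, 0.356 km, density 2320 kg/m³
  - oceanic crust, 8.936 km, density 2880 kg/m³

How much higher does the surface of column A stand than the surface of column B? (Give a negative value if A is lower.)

0.395 km

For any compensation level in the mantle, the mantle terms cancel and isostasy reduces to e = (Σt_A − Σt_B) − (Σ(ρt)_A − Σ(ρt)_B) / ρ_m.
Σt_A = 28.43 km; Σt_B = 11.571 km; Σ(ρt)_A = 81594.1; Σ(ρt)_B = 28908.97 (in km·kg/m³).
e = (28.43 − 11.571) − (81594.1 − 28908.97) / 3200 = 0.395 km.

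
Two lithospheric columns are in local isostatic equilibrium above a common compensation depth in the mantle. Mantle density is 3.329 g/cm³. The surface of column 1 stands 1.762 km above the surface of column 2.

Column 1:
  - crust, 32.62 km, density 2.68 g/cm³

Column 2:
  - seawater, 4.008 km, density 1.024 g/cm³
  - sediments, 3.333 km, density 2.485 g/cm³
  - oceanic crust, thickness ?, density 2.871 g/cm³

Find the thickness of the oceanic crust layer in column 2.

7.1 km

Take the compensation level at the base of the deeper column (depth z_c below the surface of column 1) and equate Σ ρ_i t_i down to z_c; mantle fills any gap and the z_c terms cancel.
Column 1: 32.62×2.68 + (z_c − 32.62)×3.329
Column 2: 1.762×0 + 4.008×1.024 + 3.333×2.485 + x×2.871 + (z_c − 1.762 − 7.341 − x)×3.329
The z_c×3.329 term appears on both sides and cancels. Collect the known terms of each column as K = Σ(ρt)_known − 3.329 × (depth of known layers): K_1 = 87.4216 − 3.329×32.62 = −21.17038; K_2 = 12.386697 − 3.329×(1.762 + 7.341) = −17.91719.
Balance: K_1 = K_2 − x×(3.329 − 2.871), so x = (K_2 − K_1)/(3.329 − 2.871) = 3.25319/0.458 = 7.1 km.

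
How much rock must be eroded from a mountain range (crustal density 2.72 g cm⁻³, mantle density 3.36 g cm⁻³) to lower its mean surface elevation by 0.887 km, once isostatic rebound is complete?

4.66 km

Net drop Δ = e − u = e − e ρ_c/ρ_m = e (ρ_m − ρ_c)/ρ_m.
e = Δ ρ_m/(ρ_m − ρ_c) = 0.887 km × 3.36/0.64 = 4.66 km.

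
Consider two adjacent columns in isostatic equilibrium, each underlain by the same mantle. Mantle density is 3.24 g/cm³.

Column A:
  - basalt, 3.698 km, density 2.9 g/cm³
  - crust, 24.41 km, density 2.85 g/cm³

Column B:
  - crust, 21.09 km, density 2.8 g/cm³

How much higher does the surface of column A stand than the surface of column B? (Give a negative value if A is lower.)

For any compensation level in the mantle, the mantle terms cancel and isostasy reduces to e = (Σt_A − Σt_B) − (Σ(ρt)_A − Σ(ρt)_B) / ρ_m.
Σt_A = 28.108 km; Σt_B = 21.09 km; Σ(ρt)_A = 80.2927; Σ(ρt)_B = 59.052 (in km·g/cm³).
e = (28.108 − 21.09) − (80.2927 − 59.052) / 3.24 = 0.462 km.

0.462 km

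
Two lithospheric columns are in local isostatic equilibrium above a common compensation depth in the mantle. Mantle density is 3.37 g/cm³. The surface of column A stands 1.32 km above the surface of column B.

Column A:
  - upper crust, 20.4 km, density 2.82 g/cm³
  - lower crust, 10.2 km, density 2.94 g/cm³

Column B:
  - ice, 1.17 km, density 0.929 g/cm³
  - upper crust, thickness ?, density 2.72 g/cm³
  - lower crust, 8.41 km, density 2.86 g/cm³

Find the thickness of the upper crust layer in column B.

6.17 km

Take the compensation level at the base of the deeper column (depth z_c below the surface of column A) and equate Σ ρ_i t_i down to z_c; mantle fills any gap and the z_c terms cancel.
Column A: 20.4×2.82 + 10.2×2.94 + (z_c − 30.6)×3.37
Column B: 1.32×0 + 1.17×0.929 + x×2.72 + 8.41×2.86 + (z_c − 1.32 − 9.58 − x)×3.37
The z_c×3.37 term appears on both sides and cancels. Collect the known terms of each column as K = Σ(ρt)_known − 3.37 × (depth of known layers): K_A = 87.516 − 3.37×30.6 = −15.606; K_B = 25.13953 − 3.37×(1.32 + 9.58) = −11.59347.
Balance: K_A = K_B − x×(3.37 − 2.72), so x = (K_B − K_A)/(3.37 − 2.72) = 4.01253/0.65 = 6.17 km.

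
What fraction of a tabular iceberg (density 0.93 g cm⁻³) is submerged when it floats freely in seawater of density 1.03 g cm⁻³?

0.903

Submerged fraction = ρ_obj/ρ_fluid = 0.93/1.03 = 0.903.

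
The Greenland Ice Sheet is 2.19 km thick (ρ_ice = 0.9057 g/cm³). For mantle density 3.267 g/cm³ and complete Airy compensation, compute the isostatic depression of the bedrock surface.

0.607 km

Equating mass per unit area of the two columns: the ice load ρ_ice t is balanced by mantle displaced below, ρ_m s.
s = t ρ_ice / ρ_m = 2.19 km × 0.9057/3.267 = 0.607 km.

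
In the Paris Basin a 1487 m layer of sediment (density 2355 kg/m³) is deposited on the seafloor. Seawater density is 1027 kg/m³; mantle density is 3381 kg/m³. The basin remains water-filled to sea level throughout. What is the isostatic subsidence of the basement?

Submarine loading: the sediment displaces seawater, and the subsidence is in turn flooded, so s (ρ_m − ρ_w) = t (ρ_sed − ρ_w).
s = 1487 m × (2355 − 1027) / (3381 − 1027) = 839 m.

839 m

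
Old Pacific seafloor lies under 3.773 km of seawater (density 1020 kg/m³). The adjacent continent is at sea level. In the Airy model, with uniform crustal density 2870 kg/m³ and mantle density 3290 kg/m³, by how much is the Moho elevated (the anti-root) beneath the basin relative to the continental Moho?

16.6 km

Isostatic balance requires: replacing crust with seawater at the top is compensated by replacing crust with mantle at the base: d (ρ_c − ρ_w) = a (ρ_m − ρ_c).
a = d (ρ_c − ρ_w)/(ρ_m − ρ_c) = 3.773 km × 1850/420 = 16.6 km.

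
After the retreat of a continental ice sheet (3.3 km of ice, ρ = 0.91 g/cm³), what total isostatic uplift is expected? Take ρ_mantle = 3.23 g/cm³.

Removing the load lets mantle flow back in; uplift u satisfies ρ_ice t = ρ_m u.
u = t ρ_ice/ρ_m = 3.3 km × 0.91/3.23 = 0.93 km.

0.93 km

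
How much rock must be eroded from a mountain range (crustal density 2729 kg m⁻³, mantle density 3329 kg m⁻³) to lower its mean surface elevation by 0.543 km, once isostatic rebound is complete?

Net drop Δ = e − u = e − e ρ_c/ρ_m = e (ρ_m − ρ_c)/ρ_m.
e = Δ ρ_m/(ρ_m − ρ_c) = 0.543 km × 3329/600 = 3.01 km.

3.01 km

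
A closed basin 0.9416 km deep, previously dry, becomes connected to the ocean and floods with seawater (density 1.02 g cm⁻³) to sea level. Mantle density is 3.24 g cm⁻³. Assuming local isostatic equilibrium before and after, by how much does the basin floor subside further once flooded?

After flooding the water column is d + s deep. Its weight must equal the weight of mantle displaced by the extra subsidence s: (d + s) ρ_w = s ρ_m.
s = d ρ_w / (ρ_m − ρ_w) = 0.9416 km × 1.02/(3.24 − 1.02) = 0.433 km.

0.433 km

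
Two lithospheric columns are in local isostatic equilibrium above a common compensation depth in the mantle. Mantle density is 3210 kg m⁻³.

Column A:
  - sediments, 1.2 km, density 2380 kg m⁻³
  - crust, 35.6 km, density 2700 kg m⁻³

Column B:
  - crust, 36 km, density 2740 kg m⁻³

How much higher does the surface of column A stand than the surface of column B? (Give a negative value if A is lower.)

0.695 km

For any compensation level in the mantle, the mantle terms cancel and isostasy reduces to e = (Σt_A − Σt_B) − (Σ(ρt)_A − Σ(ρt)_B) / ρ_m.
Σt_A = 36.8 km; Σt_B = 36 km; Σ(ρt)_A = 98976; Σ(ρt)_B = 98640 (in km·kg m⁻³).
e = (36.8 − 36) − (98976 − 98640) / 3210 = 0.695 km.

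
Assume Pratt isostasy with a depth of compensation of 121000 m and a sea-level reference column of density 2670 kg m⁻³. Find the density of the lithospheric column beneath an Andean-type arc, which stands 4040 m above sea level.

2580 kg m⁻³

Pratt balance: ρ_ref D = ρ (D + h).
ρ = ρ_ref D/(D + h) = 2670 × 121000 m/(121000 m + 4040 m) = 2580 kg m⁻³.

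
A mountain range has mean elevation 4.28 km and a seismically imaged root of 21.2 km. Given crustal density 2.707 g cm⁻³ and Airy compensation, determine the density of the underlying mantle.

Airy balance: ρ_c h = (ρ_m − ρ_c) r → ρ_m = ρ_c (1 + h/r).
ρ_m = 2.707 × (1 + 4.28 km/21.2 km) = 3.25 g cm⁻³.

3.25 g cm⁻³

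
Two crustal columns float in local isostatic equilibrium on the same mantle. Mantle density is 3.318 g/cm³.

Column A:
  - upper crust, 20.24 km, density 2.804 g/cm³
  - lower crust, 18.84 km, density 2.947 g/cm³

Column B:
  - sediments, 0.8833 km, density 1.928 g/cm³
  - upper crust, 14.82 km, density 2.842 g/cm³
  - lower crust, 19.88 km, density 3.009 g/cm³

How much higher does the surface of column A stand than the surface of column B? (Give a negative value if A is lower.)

0.895 km

For any compensation level in the mantle, the mantle terms cancel and isostasy reduces to e = (Σt_A − Σt_B) − (Σ(ρt)_A − Σ(ρt)_B) / ρ_m.
Σt_A = 39.08 km; Σt_B = 35.5833 km; Σ(ρt)_A = 112.27444; Σ(ρt)_B = 103.640362 (in km·g/cm³).
e = (39.08 − 35.5833) − (112.27444 − 103.640362) / 3.318 = 0.895 km.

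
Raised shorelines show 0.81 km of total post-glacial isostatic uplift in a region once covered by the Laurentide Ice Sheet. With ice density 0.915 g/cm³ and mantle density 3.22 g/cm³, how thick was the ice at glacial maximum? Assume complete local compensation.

u = t ρ_ice/ρ_m → t = u ρ_m/ρ_ice = 0.81 km × 3.22/0.915 = 2.85 km.

2.85 km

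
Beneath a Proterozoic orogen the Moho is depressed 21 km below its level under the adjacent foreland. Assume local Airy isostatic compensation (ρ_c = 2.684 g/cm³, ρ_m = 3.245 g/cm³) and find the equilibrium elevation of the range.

For local isostatic compensation: ρ_c h = (ρ_m − ρ_c) r.
h = r (ρ_m − ρ_c) / ρ_c = 21 km × (3.245 − 2.684) / 2.684 = 4.39 km.

4.39 km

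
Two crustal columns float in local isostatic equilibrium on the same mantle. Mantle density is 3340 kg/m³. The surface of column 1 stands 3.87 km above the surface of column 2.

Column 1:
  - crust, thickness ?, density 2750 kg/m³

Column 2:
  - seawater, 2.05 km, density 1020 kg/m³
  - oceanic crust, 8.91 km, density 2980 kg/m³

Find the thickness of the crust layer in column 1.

Take the compensation level at the base of the deeper column (depth z_c below the surface of column 1) and equate Σ ρ_i t_i down to z_c; mantle fills any gap and the z_c terms cancel.
Column 1: x×2750 + (z_c − 0 − x)×3340
Column 2: 3.87×0 + 2.05×1020 + 8.91×2980 + (z_c − 3.87 − 10.96)×3340
The z_c×3340 term appears on both sides and cancels. Collect the known terms of each column as K = Σ(ρt)_known − 3340 × (depth of known layers): K_1 = 0 − 3340×0 = 0; K_2 = 28642.8 − 3340×(3.87 + 10.96) = −20889.4.
Balance: K_1 − x×(3340 − 2750) = K_2, so x = (K_1 − K_2)/(3340 − 2750) = 20889.4/590 = 35.4 km.

35.4 km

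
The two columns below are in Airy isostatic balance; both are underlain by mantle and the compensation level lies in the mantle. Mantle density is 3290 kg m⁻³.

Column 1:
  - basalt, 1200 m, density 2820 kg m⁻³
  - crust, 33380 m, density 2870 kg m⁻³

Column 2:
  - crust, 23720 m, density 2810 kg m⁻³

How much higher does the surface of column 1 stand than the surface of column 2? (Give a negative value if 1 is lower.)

For any compensation level in the mantle, the mantle terms cancel and isostasy reduces to e = (Σt_1 − Σt_2) − (Σ(ρt)_1 − Σ(ρt)_2) / ρ_m.
Σt_1 = 34580 m; Σt_2 = 23720 m; Σ(ρt)_1 = 99184600; Σ(ρt)_2 = 66653200 (in m·kg m⁻³).
e = (34580 − 23720) − (99184600 − 66653200) / 3290 = 972 m.

972 m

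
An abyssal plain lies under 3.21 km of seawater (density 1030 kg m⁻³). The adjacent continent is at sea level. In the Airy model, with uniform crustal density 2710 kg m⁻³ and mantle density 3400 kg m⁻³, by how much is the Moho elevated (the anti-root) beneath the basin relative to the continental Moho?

Isostatic balance requires: replacing crust with seawater at the top is compensated by replacing crust with mantle at the base: d (ρ_c − ρ_w) = a (ρ_m − ρ_c).
a = d (ρ_c − ρ_w)/(ρ_m − ρ_c) = 3.21 km × 1680/690 = 7.82 km.

7.82 km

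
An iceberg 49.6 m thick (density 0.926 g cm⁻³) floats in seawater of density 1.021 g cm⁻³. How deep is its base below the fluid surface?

Draft d = t ρ_obj/ρ_fluid = 49.6 m × 0.926/1.021 = 45 m.

45 m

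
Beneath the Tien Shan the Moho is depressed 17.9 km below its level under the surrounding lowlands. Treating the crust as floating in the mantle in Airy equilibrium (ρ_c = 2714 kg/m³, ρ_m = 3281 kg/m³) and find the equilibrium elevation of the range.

In Airy isostatic equilibrium: ρ_c h = (ρ_m − ρ_c) r.
h = r (ρ_m − ρ_c) / ρ_c = 17.9 km × (3281 − 2714) / 2714 = 3.74 km.

3.74 km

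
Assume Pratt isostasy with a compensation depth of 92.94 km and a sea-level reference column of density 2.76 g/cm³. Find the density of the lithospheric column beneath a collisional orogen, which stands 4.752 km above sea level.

Pratt balance: ρ_ref D = ρ (D + h).
ρ = ρ_ref D/(D + h) = 2.76 × 92.94 km/(92.94 km + 4.752 km) = 2.63 g/cm³.

2.63 g/cm³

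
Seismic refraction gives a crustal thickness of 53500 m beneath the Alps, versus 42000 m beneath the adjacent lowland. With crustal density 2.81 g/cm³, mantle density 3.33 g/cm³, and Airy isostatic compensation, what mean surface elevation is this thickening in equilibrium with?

1800 m

Excess crust Δ = 53500 m − 42000 m = 11500 m, split between elevation h and root r with h + r = Δ.
Airy balance ρ_c h = (ρ_m − ρ_c) r gives r = h ρ_c/(ρ_m − ρ_c), so h (1 + ρ_c/(ρ_m − ρ_c)) = Δ, i.e. h = Δ (ρ_m − ρ_c)/ρ_m.
h = 11500 m × 0.52/3.33 = 1800 m.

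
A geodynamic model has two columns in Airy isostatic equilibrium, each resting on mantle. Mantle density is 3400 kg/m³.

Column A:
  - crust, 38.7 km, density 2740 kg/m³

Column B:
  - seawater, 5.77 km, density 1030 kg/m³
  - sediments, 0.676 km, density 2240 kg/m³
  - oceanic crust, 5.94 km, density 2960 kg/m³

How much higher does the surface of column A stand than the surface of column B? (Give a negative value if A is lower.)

For any compensation level in the mantle, the mantle terms cancel and isostasy reduces to e = (Σt_A − Σt_B) − (Σ(ρt)_A − Σ(ρt)_B) / ρ_m.
Σt_A = 38.7 km; Σt_B = 12.386 km; Σ(ρt)_A = 106038; Σ(ρt)_B = 25039.74 (in km·kg/m³).
e = (38.7 − 12.386) − (106038 − 25039.74) / 3400 = 2.49 km.

2.49 km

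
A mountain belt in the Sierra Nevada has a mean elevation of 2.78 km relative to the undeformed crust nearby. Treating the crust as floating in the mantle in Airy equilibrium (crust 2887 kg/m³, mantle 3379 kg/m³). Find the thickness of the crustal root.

16.3 km

For local isostatic compensation: the weight of the topography is balanced by the buoyancy of the root, ρ_c h = (ρ_m − ρ_c) r.
r = h · ρ_c / (ρ_m − ρ_c) = 2.78 km × 2887 / (3379 − 2887) = 16.3 km.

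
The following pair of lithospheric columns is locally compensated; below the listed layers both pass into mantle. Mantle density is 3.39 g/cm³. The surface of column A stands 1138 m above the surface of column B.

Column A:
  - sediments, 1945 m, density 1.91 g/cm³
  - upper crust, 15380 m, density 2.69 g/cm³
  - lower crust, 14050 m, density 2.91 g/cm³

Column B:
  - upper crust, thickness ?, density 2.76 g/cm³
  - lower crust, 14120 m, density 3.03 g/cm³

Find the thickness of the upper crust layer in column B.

Take the compensation level at the base of the deeper column (depth z_c below the surface of column A) and equate Σ ρ_i t_i down to z_c; mantle fills any gap and the z_c terms cancel.
Column A: 1945×1.91 + 15380×2.69 + 14050×2.91 + (z_c − 31375)×3.39
Column B: 1138×0 + x×2.76 + 14120×3.03 + (z_c − 1138 − 14120 − x)×3.39
The z_c×3.39 term appears on both sides and cancels. Collect the known terms of each column as K = Σ(ρt)_known − 3.39 × (depth of known layers): K_A = 85972.65 − 3.39×31375 = −20388.6; K_B = 42783.6 − 3.39×(1138 + 14120) = −8941.02.
Balance: K_A = K_B − x×(3.39 − 2.76), so x = (K_B − K_A)/(3.39 − 2.76) = 11447.6/0.63 = 18200 m.

18200 m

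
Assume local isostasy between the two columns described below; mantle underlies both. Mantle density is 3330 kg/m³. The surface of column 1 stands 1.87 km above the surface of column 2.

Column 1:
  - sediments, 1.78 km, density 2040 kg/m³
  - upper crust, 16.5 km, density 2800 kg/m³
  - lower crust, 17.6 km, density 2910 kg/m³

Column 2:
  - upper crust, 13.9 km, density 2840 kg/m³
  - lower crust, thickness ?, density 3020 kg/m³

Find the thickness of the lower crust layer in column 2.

Take the compensation level at the base of the deeper column (depth z_c below the surface of column 1) and equate Σ ρ_i t_i down to z_c; mantle fills any gap and the z_c terms cancel.
Column 1: 1.78×2040 + 16.5×2800 + 17.6×2910 + (z_c − 35.88)×3330
Column 2: 1.87×0 + 13.9×2840 + x×3020 + (z_c − 1.87 − 13.9 − x)×3330
The z_c×3330 term appears on both sides and cancels. Collect the known terms of each column as K = Σ(ρt)_known − 3330 × (depth of known layers): K_1 = 101047.2 − 3330×35.88 = −18433.2; K_2 = 39476 − 3330×(1.87 + 13.9) = −13038.1.
Balance: K_1 = K_2 − x×(3330 − 3020), so x = (K_2 − K_1)/(3330 − 3020) = 5395.1/310 = 17.4 km.

17.4 km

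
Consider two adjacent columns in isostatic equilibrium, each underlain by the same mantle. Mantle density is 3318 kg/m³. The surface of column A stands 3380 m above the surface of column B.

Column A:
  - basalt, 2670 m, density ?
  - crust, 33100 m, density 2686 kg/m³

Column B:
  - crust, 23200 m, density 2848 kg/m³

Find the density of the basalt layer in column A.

2870 kg/m³

Take the compensation level at the base of the deeper column (depth z_c below the surface of column A) and equate Σ ρ_i t_i down to z_c; mantle fills any gap and the z_c terms cancel.
Column A: 2670×ρ + 33100×2686 + (z_c − 35770)×3318
Column B: 3380×0 + 23200×2848 + (z_c − 3380 − 23200)×3318
The z_c×3318 term appears on both sides and cancels. Collect the known terms of each column as K = Σ(ρt)_known − 3318 × (depth of known layers): K_A = 88906600 − 3318×35770 = −29778260; K_B = 66073600 − 3318×(3380 + 23200) = −22118840.
Balance: K_A + 2670×ρ = K_B, so ρ = (K_B − K_A)/2670 = 7659420/2670 = 2870 kg/m³.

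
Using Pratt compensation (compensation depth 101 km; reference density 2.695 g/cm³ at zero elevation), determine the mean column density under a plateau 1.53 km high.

Pratt balance: ρ_ref D = ρ (D + h).
ρ = ρ_ref D/(D + h) = 2.695 × 101 km/(101 km + 1.53 km) = 2.65 g/cm³.

2.65 g/cm³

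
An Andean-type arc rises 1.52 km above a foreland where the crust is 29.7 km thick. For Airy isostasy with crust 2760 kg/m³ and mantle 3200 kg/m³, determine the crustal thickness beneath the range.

Root depth r = h ρ_c / (ρ_m − ρ_c) = 1.52 km × 2760 / 440 = 9.535 km.
Total thickness = T + h + r = 29.7 km + 1.52 km + 9.535 km = 40.8 km.

40.8 km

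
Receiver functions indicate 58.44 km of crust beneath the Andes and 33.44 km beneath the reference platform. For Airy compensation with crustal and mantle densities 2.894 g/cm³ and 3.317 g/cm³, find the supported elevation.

3.19 km

Excess crust Δ = 58.44 km − 33.44 km = 25 km, split between elevation h and root r with h + r = Δ.
Airy balance ρ_c h = (ρ_m − ρ_c) r gives r = h ρ_c/(ρ_m − ρ_c), so h (1 + ρ_c/(ρ_m − ρ_c)) = Δ, i.e. h = Δ (ρ_m − ρ_c)/ρ_m.
h = 25 km × 0.423/3.317 = 3.19 km.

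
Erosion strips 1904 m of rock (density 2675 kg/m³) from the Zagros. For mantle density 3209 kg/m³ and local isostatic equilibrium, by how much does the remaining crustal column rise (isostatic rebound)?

Unloading: uplift u = e ρ_c/ρ_m = 1904 m × 2675/3209 = 1590 m.

1590 m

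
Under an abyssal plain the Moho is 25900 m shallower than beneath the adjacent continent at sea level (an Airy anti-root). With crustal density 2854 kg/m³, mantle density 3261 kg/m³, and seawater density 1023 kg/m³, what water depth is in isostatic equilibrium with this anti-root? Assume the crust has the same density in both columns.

Replacing a thickness d of crust by seawater at the top must be balanced by replacing crust with mantle at the base: d (ρ_c − ρ_w) = a (ρ_m − ρ_c).
d = a (ρ_m − ρ_c)/(ρ_c − ρ_w) = 25900 m × 407/1831 = 5760 m.

5760 m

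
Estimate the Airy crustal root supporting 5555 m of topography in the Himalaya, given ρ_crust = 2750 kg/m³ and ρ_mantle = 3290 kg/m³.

28300 m

By Archimedes' principle applied to the lithosphere: the weight of the topography is balanced by the buoyancy of the root, ρ_c h = (ρ_m − ρ_c) r.
r = h · ρ_c / (ρ_m − ρ_c) = 5555 m × 2750 / (3290 − 2750) = 28300 m.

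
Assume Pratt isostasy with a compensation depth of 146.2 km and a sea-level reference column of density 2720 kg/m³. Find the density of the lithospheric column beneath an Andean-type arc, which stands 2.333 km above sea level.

Pratt balance: ρ_ref D = ρ (D + h).
ρ = ρ_ref D/(D + h) = 2720 × 146.2 km/(146.2 km + 2.333 km) = 2680 kg/m³.

2680 kg/m³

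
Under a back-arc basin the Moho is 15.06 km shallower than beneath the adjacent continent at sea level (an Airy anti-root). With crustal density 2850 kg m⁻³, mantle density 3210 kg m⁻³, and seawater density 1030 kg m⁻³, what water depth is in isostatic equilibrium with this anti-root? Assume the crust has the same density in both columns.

Replacing a thickness d of crust by seawater at the top must be balanced by replacing crust with mantle at the base: d (ρ_c − ρ_w) = a (ρ_m − ρ_c).
d = a (ρ_m − ρ_c)/(ρ_c − ρ_w) = 15.06 km × 360/1820 = 2.98 km.

2.98 km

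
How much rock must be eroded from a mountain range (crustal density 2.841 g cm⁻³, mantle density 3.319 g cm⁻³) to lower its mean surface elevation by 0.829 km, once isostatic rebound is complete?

5.76 km

Net drop Δ = e − u = e − e ρ_c/ρ_m = e (ρ_m − ρ_c)/ρ_m.
e = Δ ρ_m/(ρ_m − ρ_c) = 0.829 km × 3.319/0.478 = 5.76 km.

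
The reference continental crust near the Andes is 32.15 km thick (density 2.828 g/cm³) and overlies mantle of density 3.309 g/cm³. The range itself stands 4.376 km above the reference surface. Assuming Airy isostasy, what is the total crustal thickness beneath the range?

Root depth r = h ρ_c / (ρ_m − ρ_c) = 4.376 km × 2.828 / 0.481 = 25.73 km.
Total thickness = T + h + r = 32.15 km + 4.376 km + 25.73 km = 62.3 km.

62.3 km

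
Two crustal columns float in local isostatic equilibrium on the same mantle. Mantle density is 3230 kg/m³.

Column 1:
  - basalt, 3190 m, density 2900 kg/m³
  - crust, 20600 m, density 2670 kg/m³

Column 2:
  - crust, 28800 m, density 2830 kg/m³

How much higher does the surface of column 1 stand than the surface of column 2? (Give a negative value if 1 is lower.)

For any compensation level in the mantle, the mantle terms cancel and isostasy reduces to e = (Σt_1 − Σt_2) − (Σ(ρt)_1 − Σ(ρt)_2) / ρ_m.
Σt_1 = 23790 m; Σt_2 = 28800 m; Σ(ρt)_1 = 64253000; Σ(ρt)_2 = 81504000 (in m·kg/m³).
e = (23790 − 28800) − (64253000 − 81504000) / 3230 = 331 m.

331 m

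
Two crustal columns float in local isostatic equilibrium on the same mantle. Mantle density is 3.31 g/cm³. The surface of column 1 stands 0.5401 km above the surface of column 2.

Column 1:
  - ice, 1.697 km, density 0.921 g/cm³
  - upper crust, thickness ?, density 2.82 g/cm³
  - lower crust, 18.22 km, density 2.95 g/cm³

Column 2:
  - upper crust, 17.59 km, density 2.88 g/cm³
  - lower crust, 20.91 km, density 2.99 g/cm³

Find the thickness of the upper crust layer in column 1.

Take the compensation level at the base of the deeper column (depth z_c below the surface of column 1) and equate Σ ρ_i t_i down to z_c; mantle fills any gap and the z_c terms cancel.
Column 1: 1.697×0.921 + x×2.82 + 18.22×2.95 + (z_c − 19.917 − x)×3.31
Column 2: 0.5401×0 + 17.59×2.88 + 20.91×2.99 + (z_c − 0.5401 − 38.5)×3.31
The z_c×3.31 term appears on both sides and cancels. Collect the known terms of each column as K = Σ(ρt)_known − 3.31 × (depth of known layers): K_1 = 55.311937 − 3.31×19.917 = −10.613333; K_2 = 113.1801 − 3.31×(0.5401 + 38.5) = −16.042631.
Balance: K_1 − x×(3.31 − 2.82) = K_2, so x = (K_1 − K_2)/(3.31 − 2.82) = 5.4293/0.49 = 11.1 km.

11.1 km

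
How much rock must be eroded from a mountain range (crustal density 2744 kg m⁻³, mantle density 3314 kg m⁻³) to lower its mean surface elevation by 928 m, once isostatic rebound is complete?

Net drop Δ = e − u = e − e ρ_c/ρ_m = e (ρ_m − ρ_c)/ρ_m.
e = Δ ρ_m/(ρ_m − ρ_c) = 928 m × 3314/570 = 5400 m.

5400 m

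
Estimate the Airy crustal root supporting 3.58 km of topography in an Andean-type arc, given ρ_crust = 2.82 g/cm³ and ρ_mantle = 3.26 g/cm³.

22.9 km

Equating mass per unit area of the two columns: the weight of the topography is balanced by the buoyancy of the root, ρ_c h = (ρ_m − ρ_c) r.
r = h · ρ_c / (ρ_m − ρ_c) = 3.58 km × 2.82 / (3.26 − 2.82) = 22.9 km.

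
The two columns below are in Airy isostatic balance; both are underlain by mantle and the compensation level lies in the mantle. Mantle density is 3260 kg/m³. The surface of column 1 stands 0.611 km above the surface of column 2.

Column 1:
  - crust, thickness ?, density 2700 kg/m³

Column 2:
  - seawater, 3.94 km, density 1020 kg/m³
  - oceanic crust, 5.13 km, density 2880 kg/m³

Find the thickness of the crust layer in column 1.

Take the compensation level at the base of the deeper column (depth z_c below the surface of column 1) and equate Σ ρ_i t_i down to z_c; mantle fills any gap and the z_c terms cancel.
Column 1: x×2700 + (z_c − 0 − x)×3260
Column 2: 0.611×0 + 3.94×1020 + 5.13×2880 + (z_c − 0.611 − 9.07)×3260
The z_c×3260 term appears on both sides and cancels. Collect the known terms of each column as K = Σ(ρt)_known − 3260 × (depth of known layers): K_1 = 0 − 3260×0 = 0; K_2 = 18793.2 − 3260×(0.611 + 9.07) = −12766.86.
Balance: K_1 − x×(3260 − 2700) = K_2, so x = (K_1 − K_2)/(3260 − 2700) = 12766.9/560 = 22.8 km.

22.8 km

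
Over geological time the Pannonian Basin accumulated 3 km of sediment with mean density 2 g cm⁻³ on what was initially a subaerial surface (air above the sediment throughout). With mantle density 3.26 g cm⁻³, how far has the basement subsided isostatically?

1.84 km

Subaerial load: s = t ρ_sed / ρ_m = 3 km × 2/3.26 = 1.84 km.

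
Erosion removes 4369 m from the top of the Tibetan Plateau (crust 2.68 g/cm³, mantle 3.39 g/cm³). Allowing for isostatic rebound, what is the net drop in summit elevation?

Rebound u = e ρ_c/ρ_m = 4369 m × 2.68/3.39 = 3454 m.
Net surface drop = e − u = 4369 m − 3454 m = e (ρ_m − ρ_c)/ρ_m = 915 m.

915 m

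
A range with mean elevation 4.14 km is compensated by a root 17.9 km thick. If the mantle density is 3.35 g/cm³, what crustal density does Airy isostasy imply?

ρ_c h = (ρ_m − ρ_c) r → ρ_c (h + r) = ρ_m r → ρ_c = ρ_m r / (h + r).
ρ_c = 3.35 × 17.9 km / (4.14 km + 17.9 km) = 2.72 g/cm³.

2.72 g/cm³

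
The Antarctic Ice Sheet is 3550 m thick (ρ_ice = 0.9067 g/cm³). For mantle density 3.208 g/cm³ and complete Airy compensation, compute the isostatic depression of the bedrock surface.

For local isostatic compensation: the ice load ρ_ice t is balanced by mantle displaced below, ρ_m s.
s = t ρ_ice / ρ_m = 3550 m × 0.9067/3.208 = 1000 m.

1000 m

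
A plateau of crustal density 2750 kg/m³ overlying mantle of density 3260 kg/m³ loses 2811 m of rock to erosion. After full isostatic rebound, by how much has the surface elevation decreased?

Rebound u = e ρ_c/ρ_m = 2811 m × 2750/3260 = 2371 m.
Net surface drop = e − u = 2811 m − 2371 m = e (ρ_m − ρ_c)/ρ_m = 440 m.

440 m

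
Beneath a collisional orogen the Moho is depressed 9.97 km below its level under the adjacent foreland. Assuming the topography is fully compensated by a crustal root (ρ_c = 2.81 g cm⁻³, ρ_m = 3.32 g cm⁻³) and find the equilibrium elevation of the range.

Isostatic balance requires: ρ_c h = (ρ_m − ρ_c) r.
h = r (ρ_m − ρ_c) / ρ_c = 9.97 km × (3.32 − 2.81) / 2.81 = 1.81 km.

1.81 km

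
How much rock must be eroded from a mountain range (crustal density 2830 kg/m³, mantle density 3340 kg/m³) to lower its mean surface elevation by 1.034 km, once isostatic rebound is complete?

Net drop Δ = e − u = e − e ρ_c/ρ_m = e (ρ_m − ρ_c)/ρ_m.
e = Δ ρ_m/(ρ_m − ρ_c) = 1.034 km × 3340/510 = 6.77 km.

6.77 km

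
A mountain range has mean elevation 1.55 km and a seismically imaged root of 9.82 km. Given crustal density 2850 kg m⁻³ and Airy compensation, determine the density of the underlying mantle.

Airy balance: ρ_c h = (ρ_m − ρ_c) r → ρ_m = ρ_c (1 + h/r).
ρ_m = 2850 × (1 + 1.55 km/9.82 km) = 3300 kg m⁻³.

3300 kg m⁻³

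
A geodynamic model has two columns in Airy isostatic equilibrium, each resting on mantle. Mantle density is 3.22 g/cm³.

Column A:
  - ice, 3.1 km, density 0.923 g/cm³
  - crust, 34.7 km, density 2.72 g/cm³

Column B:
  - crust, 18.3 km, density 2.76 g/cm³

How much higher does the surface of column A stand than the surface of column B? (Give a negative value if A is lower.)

4.99 km

For any compensation level in the mantle, the mantle terms cancel and isostasy reduces to e = (Σt_A − Σt_B) − (Σ(ρt)_A − Σ(ρt)_B) / ρ_m.
Σt_A = 37.8 km; Σt_B = 18.3 km; Σ(ρt)_A = 97.2453; Σ(ρt)_B = 50.508 (in km·g/cm³).
e = (37.8 − 18.3) − (97.2453 − 50.508) / 3.22 = 4.99 km.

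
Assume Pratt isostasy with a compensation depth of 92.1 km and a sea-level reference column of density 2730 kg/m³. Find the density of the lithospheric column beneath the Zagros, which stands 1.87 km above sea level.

Pratt balance: ρ_ref D = ρ (D + h).
ρ = ρ_ref D/(D + h) = 2730 × 92.1 km/(92.1 km + 1.87 km) = 2680 kg/m³.

2680 kg/m³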